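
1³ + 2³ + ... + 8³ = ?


n(n+1)/2 = 8×9/2 = 36
Σk³ = 36² = 1296

Σk³ = 1296


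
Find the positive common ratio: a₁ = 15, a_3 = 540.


r^(n-1) = aₙ/a₁
r^2 = 540/15 = 36
r = 36^(1/2)
= ±6; taking r > 0 gives r = 6

r = 6


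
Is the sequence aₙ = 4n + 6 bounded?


aₙ = 4n + 6 → as n→∞, aₙ→∞
No finite upper bound exists
The sequence is UNBOUNDED

Unbounded (aₙ → ∞ as n → ∞)


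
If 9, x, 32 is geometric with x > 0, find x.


GM = √(9×32) = √288 = 16.9706

GM = 16.9706


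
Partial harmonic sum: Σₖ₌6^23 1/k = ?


Σₖ₌6^23 1/k = 1/6 + 1/7 + 1/8 + ... + 1/23
= 2589587393/1784742960
≈ 1.451

Sum = 2589587393/1784742960 ≈ 1.451


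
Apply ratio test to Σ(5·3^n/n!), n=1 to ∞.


aₙ = 5·3^n/n!
a_{n+1}/aₙ = 3^(n+1)/(n+1)! × n!/3^n  (constant 5 cancels)
= 3/(n+1)
L = lim(n→∞) 3/(n+1) = 0
L < 1 → series CONVERGES

Converges (ratio test: L = 0 < 1)


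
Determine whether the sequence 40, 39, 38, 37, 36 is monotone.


Differences: -1, -1, -1, -1
All differences < 0 → strictly DECREASING

Monotonically decreasing


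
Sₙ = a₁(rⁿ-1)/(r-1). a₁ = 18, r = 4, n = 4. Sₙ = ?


Sₙ = 18×(4^4 - 1)/(4 - 1)
= 18×(256 - 1)/3
= 18×255/3
= 1530

S_4 = 1530


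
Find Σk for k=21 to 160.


Σₖ₌21^160 k = Σₖ₌₁^160 k − Σₖ₌₁^20 k
= 160·161/2 − 20·21/2
= 12880 − 210 = 12670

Σk = 12670


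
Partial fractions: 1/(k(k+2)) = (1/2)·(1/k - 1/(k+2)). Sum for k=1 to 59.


1/(k(k+2)) = (1/2)·(1/k - 1/(k+2)) (partial fractions)
Telescoping: Σ = (1/2)·(1 + 1/2 - 1/60 - 1/61) = 5369/7320

Sum = 5369/7320


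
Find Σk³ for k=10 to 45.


Σₖ₌10^45 k³ = [45·46/2]² − [9·10/2]²
= 1071225 − 2025 = 1069200

Σk³ = 1069200


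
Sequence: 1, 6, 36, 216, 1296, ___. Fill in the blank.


Pattern: geometric (r=6)
Terms: 1, 6, 36, 216, 1296
Next term = 7776

Next term = 7776


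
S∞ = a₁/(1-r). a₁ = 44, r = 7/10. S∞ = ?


S∞ = a₁/(1-r) = 44/(1 - 7/10)
= 44/(3/10)
= 440/3

S∞ = 440/3


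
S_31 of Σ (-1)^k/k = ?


S = -1 + 1/2 - 1/3 + 1/4 - 1/5 + 1/6 - 1/7 + 1/8 ± ...
= -0.709
(Full series converges to -ln(2) ≈ -0.6931)

S_31 = -0.709


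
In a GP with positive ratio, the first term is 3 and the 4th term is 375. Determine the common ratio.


r^(n-1) = aₙ/a₁
r^3 = 375/3 = 125
r = 125^(1/3)
= 5

r = 5


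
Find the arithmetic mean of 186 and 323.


AM = (186 + 323)/2 = 509/2 = 254.5

AM = 254.5


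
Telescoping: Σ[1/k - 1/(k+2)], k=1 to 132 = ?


Telescoping with gap 2: two head and two tail terms survive.
= (1 + 1/2) - (1/133 + 1/134)
= 3/2 - 1/133 - 1/134 = 13233/8911

Sum = 13233/8911


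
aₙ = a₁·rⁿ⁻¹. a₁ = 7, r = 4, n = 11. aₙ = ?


aₙ = a₁·r^(n-1)
= 7×4^10
= 7×1048576
= 7340032

a_11 = 7340032


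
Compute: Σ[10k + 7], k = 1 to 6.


Σ(10k+7) = 10·Σk + 7·n
= 10·21 + 7·6
= 210 + 42 = 252

Σ = 252


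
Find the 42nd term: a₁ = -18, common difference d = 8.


aₙ = a₁ + (n-1)d
= -18 + (42-1)×8
= -18 + 328
= 310

a_42 = 310


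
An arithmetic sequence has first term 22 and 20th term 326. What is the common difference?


d = (aₙ - a₁)/(n-1)
= (326 - 22)/(20-1)
= 304/19 = 16

d = 16


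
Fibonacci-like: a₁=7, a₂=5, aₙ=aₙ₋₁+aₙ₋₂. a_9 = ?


Computing iteratively: 7, 5, 12, 17, 29, 46, 75, 121, 196
a_9 = 196

a_9 = 196


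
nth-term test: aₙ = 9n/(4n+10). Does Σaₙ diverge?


lim(n→∞) 9n/(4n+10) = 9/4 = 9/4  (divide numerator and denominator by n)
lim aₙ = 9/4 ≠ 0 → series DIVERGES

Diverges (lim aₙ = 9/4 ≠ 0)


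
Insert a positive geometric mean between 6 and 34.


GM = √(6×34) = √204 = 14.2829

GM = 14.2829


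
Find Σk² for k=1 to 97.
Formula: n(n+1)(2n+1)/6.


n = 97
n(n+1)(2n+1)/6 = 97×98×195/6
= 1853670/6 = 308945

Σk² = 308945


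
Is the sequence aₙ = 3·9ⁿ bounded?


aₙ = 3·9ⁿ → as n→∞, aₙ→∞ (since base 9 > 1)
No finite upper bound exists
The sequence is UNBOUNDED

Unbounded (aₙ → ∞ as n → ∞)


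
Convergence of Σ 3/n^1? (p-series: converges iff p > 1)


p-series test: Σ c/n^p converges if p > 1, diverges if p ≤ 1 (constant c > 0 doesn't affect convergence).
p = 1
1 ≤ 1 → DIVERGES

Diverges (p = 1 ≤ 1)


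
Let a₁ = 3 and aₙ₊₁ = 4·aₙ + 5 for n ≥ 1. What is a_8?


Computing step by step:
a_1 = 3
a_2 = 17
a_3 = 73
a_4 = 297
a_5 = 1193
a_6 = 4777
a_7 = 19113
a_8 = 76457


a_8 = 76457


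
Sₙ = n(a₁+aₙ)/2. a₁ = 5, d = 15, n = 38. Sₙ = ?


aₙ = 5 + (38-1)×15 = 560
Sₙ = n(a₁+aₙ)/2 = 38×(5+560)/2
= 38×565/2 = 10735

S_38 = 10735


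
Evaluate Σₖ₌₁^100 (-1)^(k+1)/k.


S = 1 - 1/2 + 1/3 - 1/4 + 1/5 - 1/6 + 1/7 - 1/8 ± ...
= 0.6882
(Full series converges to +ln(2) ≈ +0.6931)

S_100 = 0.6882


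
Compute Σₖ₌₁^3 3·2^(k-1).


Sₙ = 3×(2^3 - 1)/(2 - 1)
= 3×(8 - 1)/1
= 3×7/1
= 21

S_3 = 21


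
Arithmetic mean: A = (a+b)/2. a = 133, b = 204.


AM = (133 + 204)/2 = 337/2 = 168.5

AM = 168.5


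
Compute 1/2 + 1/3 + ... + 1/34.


Σₖ₌2^34 1/k = 1/2 + 1/3 + 1/4 + ... + 1/34
= 40934600117149/13127595717600
≈ 3.1182

Sum = 40934600117149/13127595717600 ≈ 3.1182


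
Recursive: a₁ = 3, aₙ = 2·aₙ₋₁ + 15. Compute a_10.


Computing step by step:
a_1 = 3
a_2 = 21
a_3 = 57
a_4 = 129
a_5 = 273
a_6 = 561
a_7 = 1137
a_8 = 2289
a_9 = 4593
a_10 = 9201


a_10 = 9201


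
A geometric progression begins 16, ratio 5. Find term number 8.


aₙ = a₁·r^(n-1)
= 16×5^7
= 16×78125
= 1250000

a_8 = 1250000


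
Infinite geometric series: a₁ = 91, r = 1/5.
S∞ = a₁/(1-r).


S∞ = a₁/(1-r) = 91/(1 - 1/5)
= 91/(4/5)
= 455/4

S∞ = 455/4


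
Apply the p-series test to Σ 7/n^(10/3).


p-series test: Σ c/n^p converges if p > 1, diverges if p ≤ 1 (constant c > 0 doesn't affect convergence).
p = 10/3
10/3 > 1 → CONVERGES

Converges (p = 10/3 > 1)


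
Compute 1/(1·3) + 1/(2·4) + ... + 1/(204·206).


1/(k(k+2)) = (1/2)·(1/k - 1/(k+2)) (partial fractions)
Telescoping: Σ = (1/2)·(1 + 1/2 - 1/205 - 1/206) = 31467/42230

Sum = 31467/42230


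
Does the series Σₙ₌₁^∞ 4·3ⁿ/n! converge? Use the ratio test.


aₙ = 4·3^n/n!
a_{n+1}/aₙ = 3^(n+1)/(n+1)! × n!/3^n  (constant 4 cancels)
= 3/(n+1)
L = lim(n→∞) 3/(n+1) = 0
L < 1 → series CONVERGES

Converges (ratio test: L = 0 < 1)


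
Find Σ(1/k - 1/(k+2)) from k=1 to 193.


Telescoping with gap 2: two head and two tail terms survive.
= (1 + 1/2) - (1/194 + 1/195)
= 3/2 - 1/194 - 1/195 = 28178/18915

Sum = 28178/18915


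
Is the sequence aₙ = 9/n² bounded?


a₁ = 9, a₂ = 9/4, a₃ = 9/9, ...
0 < aₙ ≤ 9 for all n ≥ 1
The sequence IS bounded

Bounded (0 < aₙ ≤ 9)


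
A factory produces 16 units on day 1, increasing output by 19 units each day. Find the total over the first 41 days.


aₙ = 16 + (41-1)×19 = 776
Sₙ = n(a₁+aₙ)/2 = 41×(16+776)/2
= 41×792/2 = 16236

S_41 = 16236


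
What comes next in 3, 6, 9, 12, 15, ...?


Pattern: arithmetic (d=3)
Terms: 3, 6, 9, 12, 15
Next term = 18

Next term = 18


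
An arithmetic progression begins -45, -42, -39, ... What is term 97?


aₙ = a₁ + (n-1)d
= -45 + (97-1)×3
= -45 + 288
= 243

a_97 = 243


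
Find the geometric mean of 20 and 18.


GM = √(20×18) = √360 = 18.9737

GM = 18.9737


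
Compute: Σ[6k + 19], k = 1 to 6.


Σ(6k+19) = 6·Σk + 19·n
= 6·21 + 19·6
= 126 + 114 = 240

Σ = 240


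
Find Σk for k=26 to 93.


Σₖ₌26^93 k = Σₖ₌₁^93 k − Σₖ₌₁^25 k
= 93·94/2 − 25·26/2
= 4371 − 325 = 4046

Σk = 4046


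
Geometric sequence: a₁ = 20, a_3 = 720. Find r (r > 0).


r^(n-1) = aₙ/a₁
r^2 = 720/20 = 36
r = 36^(1/2)
= ±6; taking r > 0 gives r = 6

r = 6


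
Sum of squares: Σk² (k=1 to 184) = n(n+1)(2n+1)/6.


n = 184
n(n+1)(2n+1)/6 = 184×185×369/6
= 12560760/6 = 2093460

Σk² = 2093460


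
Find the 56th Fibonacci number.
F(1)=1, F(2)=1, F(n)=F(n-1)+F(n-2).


Fibonacci sequence: 1, 1, 2, 3, 5, 8, 13, 21, 34, 55, 89, ...
F(56) = 225851433717

F(56) = 225851433717


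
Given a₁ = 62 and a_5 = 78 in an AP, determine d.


d = (aₙ - a₁)/(n-1)
= (78 - 62)/(5-1)
= 16/4 = 4

d = 4


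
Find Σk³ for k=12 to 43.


Σₖ₌12^43 k³ = [43·44/2]² − [11·12/2]²
= 894916 − 4356 = 890560

Σk³ = 890560


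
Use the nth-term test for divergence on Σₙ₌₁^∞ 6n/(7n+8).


lim(n→∞) 6n/(7n+8) = 6/7 = 6/7  (divide numerator and denominator by n)
lim aₙ = 6/7 ≠ 0 → series DIVERGES

Diverges (lim aₙ = 6/7 ≠ 0)


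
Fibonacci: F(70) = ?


Fibonacci sequence: 1, 1, 2, 3, 5, 8, 13, 21, 34, 55, 89, ...
F(70) = 190392490709135

F(70) = 190392490709135


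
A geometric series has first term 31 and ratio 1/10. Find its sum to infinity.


S∞ = a₁/(1-r) = 31/(1 - 1/10)
= 31/(9/10)
= 310/9

S∞ = 310/9


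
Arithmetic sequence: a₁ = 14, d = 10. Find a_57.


aₙ = a₁ + (n-1)d
= 14 + (57-1)×10
= 14 + 560
= 574

a_57 = 574


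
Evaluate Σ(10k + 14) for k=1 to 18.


Σ(10k+14) = 10·Σk + 14·n
= 10·171 + 14·18
= 1710 + 252 = 1962

Σ = 1962


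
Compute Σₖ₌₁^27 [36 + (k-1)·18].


aₙ = 36 + (27-1)×18 = 504
Sₙ = n(a₁+aₙ)/2 = 27×(36+504)/2
= 27×540/2 = 7290

S_27 = 7290


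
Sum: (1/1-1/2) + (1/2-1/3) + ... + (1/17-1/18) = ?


Telescoping: adjacent terms cancel.
= 1/1 - 1/18
= 1 - 1/18 = 17/18

Sum = 17/18


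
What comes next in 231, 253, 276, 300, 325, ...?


Pattern: triangular numbers: n(n+1)/2
Terms: 231, 253, 276, 300, 325
Next term = 351

Next term = 351


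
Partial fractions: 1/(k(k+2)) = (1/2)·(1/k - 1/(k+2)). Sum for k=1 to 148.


1/(k(k+2)) = (1/2)·(1/k - 1/(k+2)) (partial fractions)
Telescoping: Σ = (1/2)·(1 + 1/2 - 1/149 - 1/150) = 16613/22350

Sum = 16613/22350


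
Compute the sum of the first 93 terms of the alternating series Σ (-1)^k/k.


S = -1 + 1/2 - 1/3 + 1/4 - 1/5 + 1/6 - 1/7 + 1/8 ± ...
= -0.6985
(Full series converges to -ln(2) ≈ -0.6931)

S_93 = -0.6985


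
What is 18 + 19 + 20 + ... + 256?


Σₖ₌18^256 k = Σₖ₌₁^256 k − Σₖ₌₁^17 k
= 256·257/2 − 17·18/2
= 32896 − 153 = 32743

Σk = 32743


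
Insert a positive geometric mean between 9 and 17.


GM = √(9×17) = √153 = 12.3693

GM = 12.3693


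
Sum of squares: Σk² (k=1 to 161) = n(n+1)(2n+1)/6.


n = 161
n(n+1)(2n+1)/6 = 161×162×323/6
= 8424486/6 = 1404081

Σk² = 1404081


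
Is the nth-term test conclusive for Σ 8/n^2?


lim(n→∞) 8/n^2 = 0
lim aₙ = 0 → nth-term test is INCONCLUSIVE
(Need other tests; this is actually a convergent p-series with p=2 > 1)

Inconclusive (lim aₙ = 0; need another test)


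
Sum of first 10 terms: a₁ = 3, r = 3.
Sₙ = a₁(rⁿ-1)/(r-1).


Sₙ = 3×(3^10 - 1)/(3 - 1)
= 3×(59049 - 1)/2
= 3×59048/2
= 88572

S_10 = 88572


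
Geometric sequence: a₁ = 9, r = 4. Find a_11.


aₙ = a₁·r^(n-1)
= 9×4^10
= 9×1048576
= 9437184

a_11 = 9437184


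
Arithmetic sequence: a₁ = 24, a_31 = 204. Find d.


d = (aₙ - a₁)/(n-1)
= (204 - 24)/(31-1)
= 180/30 = 6

d = 6


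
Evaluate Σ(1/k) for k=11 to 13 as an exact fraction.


Σₖ₌11^13 1/k = 1/11 + 1/12 + 1/13
= 431/1716
≈ 0.2512

Sum = 431/1716 ≈ 0.2512


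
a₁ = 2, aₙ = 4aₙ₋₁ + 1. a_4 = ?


Computing step by step:
a_1 = 2
a_2 = 9
a_3 = 37
a_4 = 149


a_4 = 149


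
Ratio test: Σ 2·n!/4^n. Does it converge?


aₙ = 2·n!/4^n
a_{n+1}/aₙ = (n+1)!/4^(n+1) × 4^n/n!  (constant 2 cancels)
= (n+1)/4
L = lim(n→∞) (n+1)/4 = ∞
L > 1 → series DIVERGES

Diverges (ratio test: L = ∞ > 1)


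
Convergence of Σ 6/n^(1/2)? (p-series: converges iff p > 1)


p-series test: Σ c/n^p converges if p > 1, diverges if p ≤ 1 (constant c > 0 doesn't affect convergence).
p = 1/2
1/2 ≤ 1 → DIVERGES

Diverges (p = 1/2 ≤ 1)


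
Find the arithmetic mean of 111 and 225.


AM = (111 + 225)/2 = 336/2 = 168

AM = 168


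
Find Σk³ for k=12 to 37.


Σₖ₌12^37 k³ = [37·38/2]² − [11·12/2]²
= 494209 − 4356 = 489853

Σk³ = 489853


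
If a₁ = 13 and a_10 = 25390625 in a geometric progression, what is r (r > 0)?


r^(n-1) = aₙ/a₁
r^9 = 25390625/13 = 1953125
r = 1953125^(1/9)
= 5

r = 5


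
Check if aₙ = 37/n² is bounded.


a₁ = 37, a₂ = 37/4, a₃ = 37/9, ...
0 < aₙ ≤ 37 for all n ≥ 1
The sequence IS bounded

Bounded (0 < aₙ ≤ 37)


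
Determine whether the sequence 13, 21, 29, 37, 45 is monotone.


Differences: 8, 8, 8, 8
All differences > 0 → strictly INCREASING

Monotonically increasing


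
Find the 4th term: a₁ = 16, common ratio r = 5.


aₙ = a₁·r^(n-1)
= 16×5^3
= 16×125
= 2000

a_4 = 2000


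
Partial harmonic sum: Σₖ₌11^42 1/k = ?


Σₖ₌11^42 1/k = 1/11 + 1/12 + 1/13 + ... + 1/42
= 27836068974842873/19914562703599200
≈ 1.3978

Sum = 27836068974842873/19914562703599200 ≈ 1.3978


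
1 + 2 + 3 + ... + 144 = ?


n(n+1)/2 = 144×145/2 = 20880/2 = 10440

Σk = 10440


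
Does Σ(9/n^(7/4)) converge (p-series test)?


p-series test: Σ c/n^p converges if p > 1, diverges if p ≤ 1 (constant c > 0 doesn't affect convergence).
p = 7/4
7/4 > 1 → CONVERGES

Converges (p = 7/4 > 1)


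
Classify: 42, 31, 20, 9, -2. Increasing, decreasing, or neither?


Differences: -11, -11, -11, -11
All differences < 0 → strictly DECREASING

Monotonically decreasing


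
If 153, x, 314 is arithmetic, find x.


AM = (153 + 314)/2 = 467/2 = 233.5

AM = 233.5


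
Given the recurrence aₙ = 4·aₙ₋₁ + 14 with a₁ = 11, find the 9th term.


Computing step by step:
a_1 = 11
a_2 = 58
a_3 = 246
a_4 = 998
a_5 = 4006
a_6 = 16038
a_7 = 64166
a_8 = 256678
a_9 = 1026726


a_9 = 1026726


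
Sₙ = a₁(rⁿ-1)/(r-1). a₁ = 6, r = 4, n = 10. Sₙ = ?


Sₙ = 6×(4^10 - 1)/(4 - 1)
= 6×(1048576 - 1)/3
= 6×1048575/3
= 2097150

S_10 = 2097150


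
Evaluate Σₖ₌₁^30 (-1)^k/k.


S = -1 + 1/2 - 1/3 + 1/4 - 1/5 + 1/6 - 1/7 + 1/8 ± ...
= -0.6768
(Full series converges to -ln(2) ≈ -0.6931)

S_30 = -0.6768


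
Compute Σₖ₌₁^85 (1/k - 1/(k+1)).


Telescoping: adjacent terms cancel.
= 1/1 - 1/86
= 1 - 1/86 = 85/86

Sum = 85/86


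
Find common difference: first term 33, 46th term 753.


d = (aₙ - a₁)/(n-1)
= (753 - 33)/(46-1)
= 720/45 = 16

d = 16


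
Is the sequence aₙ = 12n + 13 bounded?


aₙ = 12n + 13 → as n→∞, aₙ→∞
No finite upper bound exists
The sequence is UNBOUNDED

Unbounded (aₙ → ∞ as n → ∞)


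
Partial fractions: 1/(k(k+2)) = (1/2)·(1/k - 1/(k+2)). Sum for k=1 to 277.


1/(k(k+2)) = (1/2)·(1/k - 1/(k+2)) (partial fractions)
Telescoping: Σ = (1/2)·(1 + 1/2 - 1/278 - 1/279) = 57893/77562

Sum = 57893/77562


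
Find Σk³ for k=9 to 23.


Σₖ₌9^23 k³ = [23·24/2]² − [8·9/2]²
= 76176 − 1296 = 74880

Σk³ = 74880


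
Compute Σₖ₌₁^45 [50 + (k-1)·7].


aₙ = 50 + (45-1)×7 = 358
Sₙ = n(a₁+aₙ)/2 = 45×(50+358)/2
= 45×408/2 = 9180

S_45 = 9180


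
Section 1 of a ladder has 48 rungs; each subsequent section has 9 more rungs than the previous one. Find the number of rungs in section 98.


aₙ = a₁ + (n-1)d
= 48 + (98-1)×9
= 48 + 873
= 921

a_98 = 921


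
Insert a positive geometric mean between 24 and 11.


GM = √(24×11) = √264 = 16.2481

GM = 16.2481


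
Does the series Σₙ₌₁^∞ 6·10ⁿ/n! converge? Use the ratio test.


aₙ = 6·10^n/n!
a_{n+1}/aₙ = 10^(n+1)/(n+1)! × n!/10^n  (constant 6 cancels)
= 10/(n+1)
L = lim(n→∞) 10/(n+1) = 0
L < 1 → series CONVERGES

Converges (ratio test: L = 0 < 1)


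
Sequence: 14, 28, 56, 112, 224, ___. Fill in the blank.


Pattern: geometric (r=2)
Terms: 14, 28, 56, 112, 224
Next term = 448

Next term = 448


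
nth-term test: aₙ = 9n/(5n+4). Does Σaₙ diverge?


lim(n→∞) 9n/(5n+4) = 9/5 = 9/5  (divide numerator and denominator by n)
lim aₙ = 9/5 ≠ 0 → series DIVERGES

Diverges (lim aₙ = 9/5 ≠ 0)


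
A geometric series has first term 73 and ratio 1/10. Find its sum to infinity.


S∞ = a₁/(1-r) = 73/(1 - 1/10)
= 73/(9/10)
= 730/9

S∞ = 730/9


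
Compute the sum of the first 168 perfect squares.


n = 168
n(n+1)(2n+1)/6 = 168×169×337/6
= 9568104/6 = 1594684

Σk² = 1594684


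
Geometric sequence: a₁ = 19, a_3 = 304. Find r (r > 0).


r^(n-1) = aₙ/a₁
r^2 = 304/19 = 16
r = 16^(1/2)
= ±4; taking r > 0 gives r = 4

r = 4


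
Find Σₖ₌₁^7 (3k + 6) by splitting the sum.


Σ(3k+6) = 3·Σk + 6·n
= 3·28 + 6·7
= 84 + 42 = 126

Σ = 126


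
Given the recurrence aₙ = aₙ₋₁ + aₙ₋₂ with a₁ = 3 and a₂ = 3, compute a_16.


Computing iteratively: 3, 3, 6, 9, 15, 24, 39, 63, 102, 165, 267, 432, ...
a_16 = 2961

a_16 = 2961


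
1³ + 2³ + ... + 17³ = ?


n(n+1)/2 = 17×18/2 = 153
Σk³ = 153² = 23409

Σk³ = 23409


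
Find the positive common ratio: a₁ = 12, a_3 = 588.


r^(n-1) = aₙ/a₁
r^2 = 588/12 = 49
r = 49^(1/2)
= ±7; taking r > 0 gives r = 7

r = 7


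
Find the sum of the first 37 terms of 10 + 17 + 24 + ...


aₙ = 10 + (37-1)×7 = 262
Sₙ = n(a₁+aₙ)/2 = 37×(10+262)/2
= 37×272/2 = 5032

S_37 = 5032


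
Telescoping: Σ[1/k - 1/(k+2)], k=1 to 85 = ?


Telescoping with gap 2: two head and two tail terms survive.
= (1 + 1/2) - (1/86 + 1/87)
= 3/2 - 1/86 - 1/87 = 5525/3741

Sum = 5525/3741


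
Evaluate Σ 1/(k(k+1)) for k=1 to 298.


1/(k(k+1)) = 1/k - 1/(k+1) (partial fractions)
Telescoping: Σ = 1 - 1/299 = 298/299

Sum = 298/299


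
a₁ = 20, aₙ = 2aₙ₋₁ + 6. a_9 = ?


Computing step by step:
a_1 = 20
a_2 = 46
a_3 = 98
a_4 = 202
a_5 = 410
a_6 = 826
a_7 = 1658
a_8 = 3322
a_9 = 6650


a_9 = 6650


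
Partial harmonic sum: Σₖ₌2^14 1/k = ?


Σₖ₌2^14 1/k = 1/2 + 1/3 + 1/4 + ... + 1/14
= 811373/360360
≈ 2.2516

Sum = 811373/360360 ≈ 2.2516


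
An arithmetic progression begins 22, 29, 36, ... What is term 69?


aₙ = a₁ + (n-1)d
= 22 + (69-1)×7
= 22 + 476
= 498

a_69 = 498


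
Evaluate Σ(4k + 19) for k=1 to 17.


Σ(4k+19) = 4·Σk + 19·n
= 4·153 + 19·17
= 612 + 323 = 935

Σ = 935


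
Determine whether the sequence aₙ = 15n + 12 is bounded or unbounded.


aₙ = 15n + 12 → as n→∞, aₙ→∞
No finite upper bound exists
The sequence is UNBOUNDED

Unbounded (aₙ → ∞ as n → ∞)


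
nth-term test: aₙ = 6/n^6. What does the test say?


lim(n→∞) 6/n^6 = 0
lim aₙ = 0 → nth-term test is INCONCLUSIVE
(Need other tests; this is actually a convergent p-series with p=6 > 1)

Inconclusive (lim aₙ = 0; need another test)


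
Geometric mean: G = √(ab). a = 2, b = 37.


GM = √(2×37) = √74 = 8.6023

GM = 8.6023


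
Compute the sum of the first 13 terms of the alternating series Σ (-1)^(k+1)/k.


S = 1 - 1/2 + 1/3 - 1/4 + 1/5 - 1/6 + 1/7 - 1/8 ± ...
= 0.7301
(Full series converges to +ln(2) ≈ +0.6931)

S_13 = 0.7301


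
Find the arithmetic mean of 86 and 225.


AM = (86 + 225)/2 = 311/2 = 155.5

AM = 155.5


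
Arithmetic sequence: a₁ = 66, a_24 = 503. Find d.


d = (aₙ - a₁)/(n-1)
= (503 - 66)/(24-1)
= 437/23 = 19

d = 19


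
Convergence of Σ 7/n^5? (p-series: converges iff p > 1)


p-series test: Σ c/n^p converges if p > 1, diverges if p ≤ 1 (constant c > 0 doesn't affect convergence).
p = 5
5 > 1 → CONVERGES

Converges (p = 5 > 1)


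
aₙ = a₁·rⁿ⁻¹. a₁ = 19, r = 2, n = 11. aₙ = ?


aₙ = a₁·r^(n-1)
= 19×2^10
= 19×1024
= 19456

a_11 = 19456


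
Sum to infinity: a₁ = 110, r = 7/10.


S∞ = a₁/(1-r) = 110/(1 - 7/10)
= 110/(3/10)
= 1100/3

S∞ = 1100/3


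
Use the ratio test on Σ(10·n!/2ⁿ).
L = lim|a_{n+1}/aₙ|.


aₙ = 10·n!/2^n
a_{n+1}/aₙ = (n+1)!/2^(n+1) × 2^n/n!  (constant 10 cancels)
= (n+1)/2
L = lim(n→∞) (n+1)/2 = ∞
L > 1 → series DIVERGES

Diverges (ratio test: L = ∞ > 1)


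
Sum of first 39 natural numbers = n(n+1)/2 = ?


n(n+1)/2 = 39×40/2 = 1560/2 = 780

Σk = 780


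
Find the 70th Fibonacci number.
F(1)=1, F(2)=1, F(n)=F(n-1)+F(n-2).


Fibonacci sequence: 1, 1, 2, 3, 5, 8, 13, 21, 34, 55, 89, ...
F(70) = 190392490709135

F(70) = 190392490709135


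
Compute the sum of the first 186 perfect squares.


n = 186
n(n+1)(2n+1)/6 = 186×187×373/6
= 12973686/6 = 2162281

Σk² = 2162281


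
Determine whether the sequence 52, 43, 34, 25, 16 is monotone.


Differences: -9, -9, -9, -9
All differences < 0 → strictly DECREASING

Monotonically decreasing


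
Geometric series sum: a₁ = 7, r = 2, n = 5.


Sₙ = 7×(2^5 - 1)/(2 - 1)
= 7×(32 - 1)/1
= 7×31/1
= 217

S_5 = 217


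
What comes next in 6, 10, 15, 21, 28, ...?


Pattern: triangular numbers: n(n+1)/2
Terms: 6, 10, 15, 21, 28
Next term = 36

Next term = 36


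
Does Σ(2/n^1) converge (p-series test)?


p-series test: Σ c/n^p converges if p > 1, diverges if p ≤ 1 (constant c > 0 doesn't affect convergence).
p = 1
1 ≤ 1 → DIVERGES

Diverges (p = 1 ≤ 1)


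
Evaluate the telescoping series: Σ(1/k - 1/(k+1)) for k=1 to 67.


Telescoping: adjacent terms cancel.
= 1/1 - 1/68
= 1 - 1/68 = 67/68

Sum = 67/68


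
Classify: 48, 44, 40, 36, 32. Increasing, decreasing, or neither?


Differences: -4, -4, -4, -4
All differences < 0 → strictly DECREASING

Monotonically decreasing


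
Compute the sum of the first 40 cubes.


n(n+1)/2 = 40×41/2 = 820
Σk³ = 820² = 672400

Σk³ = 672400


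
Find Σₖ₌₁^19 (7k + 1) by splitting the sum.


Σ(7k+1) = 7·Σk + 1·n
= 7·190 + 1·19
= 1330 + 19 = 1349

Σ = 1349


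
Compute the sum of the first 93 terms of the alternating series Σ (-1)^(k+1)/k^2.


S = 1 - 1/4 + 1/9 - 1/16 + 1/25 - 1/36 + 1/49 - 1/64 ± ...
= 0.8225
(Full series converges to +π²/12 ≈ +0.8225)

S_93 = 0.8225


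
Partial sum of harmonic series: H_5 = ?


H_5 = 1/1 + 1/2 + 1/3 + 1/4 + 1/5
= 137/60
≈ 2.2833

H_5 = 137/60 ≈ 2.2833


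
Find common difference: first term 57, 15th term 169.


d = (aₙ - a₁)/(n-1)
= (169 - 57)/(15-1)
= 112/14 = 8

d = 8


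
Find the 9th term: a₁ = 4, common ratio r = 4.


aₙ = a₁·r^(n-1)
= 4×4^8
= 4×65536
= 262144

a_9 = 262144


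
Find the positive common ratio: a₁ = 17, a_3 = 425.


r^(n-1) = aₙ/a₁
r^2 = 425/17 = 25
r = 25^(1/2)
= ±5; taking r > 0 gives r = 5

r = 5


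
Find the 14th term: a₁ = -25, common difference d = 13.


aₙ = a₁ + (n-1)d
= -25 + (14-1)×13
= -25 + 169
= 144

a_14 = 144


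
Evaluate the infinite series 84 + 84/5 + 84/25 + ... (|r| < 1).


S∞ = a₁/(1-r) = 84/(1 - 1/5)
= 84/(4/5)
= 105

S∞ = 105


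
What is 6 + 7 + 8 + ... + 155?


Σₖ₌6^155 k = Σₖ₌₁^155 k − Σₖ₌₁^5 k
= 155·156/2 − 5·6/2
= 12090 − 15 = 12075

Σk = 12075


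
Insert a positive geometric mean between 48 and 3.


GM = √(48×3) = √144 = 12

GM = 12


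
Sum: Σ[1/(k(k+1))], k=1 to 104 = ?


1/(k(k+1)) = 1/k - 1/(k+1) (partial fractions)
Telescoping: Σ = 1 - 1/105 = 104/105

Sum = 104/105


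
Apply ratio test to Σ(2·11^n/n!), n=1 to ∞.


aₙ = 2·11^n/n!
a_{n+1}/aₙ = 11^(n+1)/(n+1)! × n!/11^n  (constant 2 cancels)
= 11/(n+1)
L = lim(n→∞) 11/(n+1) = 0
L < 1 → series CONVERGES

Converges (ratio test: L = 0 < 1)


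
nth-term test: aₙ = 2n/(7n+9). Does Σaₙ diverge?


lim(n→∞) 2n/(7n+9) = 2/7 = 2/7  (divide numerator and denominator by n)
lim aₙ = 2/7 ≠ 0 → series DIVERGES

Diverges (lim aₙ = 2/7 ≠ 0)


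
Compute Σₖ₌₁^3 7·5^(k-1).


Sₙ = 7×(5^3 - 1)/(5 - 1)
= 7×(125 - 1)/4
= 7×124/4
= 217

S_3 = 217


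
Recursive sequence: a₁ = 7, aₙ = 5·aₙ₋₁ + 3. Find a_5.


Computing step by step:
a_1 = 7
a_2 = 38
a_3 = 193
a_4 = 968
a_5 = 4843


a_5 = 4843


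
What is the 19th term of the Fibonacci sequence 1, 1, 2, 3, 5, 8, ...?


Fibonacci sequence: 1, 1, 2, 3, 5, 8, 13, 21, 34, 55, 89, ...
F(19) = 4181

F(19) = 4181


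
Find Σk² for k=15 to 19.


Σₖ₌15^19 k² = Σₖ₌₁^19 k² − Σₖ₌₁^14 k²
= 19·20·39/6 − 14·15·29/6
= 2470 − 1015 = 1455

Σk² = 1455


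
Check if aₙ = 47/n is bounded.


a₁ = 47, a₂ = 47/2, a₃ = 47/3, ...
0 < aₙ ≤ 47 for all n ≥ 1
Lower bound: 0, Upper bound: 47
The sequence IS bounded

Bounded (0 < aₙ ≤ 47)


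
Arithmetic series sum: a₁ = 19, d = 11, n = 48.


aₙ = 19 + (48-1)×11 = 536
Sₙ = n(a₁+aₙ)/2 = 48×(19+536)/2
= 48×555/2 = 13320

S_48 = 13320


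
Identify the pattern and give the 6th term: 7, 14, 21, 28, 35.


Pattern: arithmetic (d=7)
Terms: 7, 14, 21, 28, 35
Next term = 42

Next term = 42


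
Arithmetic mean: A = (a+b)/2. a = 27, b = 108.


AM = (27 + 108)/2 = 135/2 = 67.5

AM = 67.5


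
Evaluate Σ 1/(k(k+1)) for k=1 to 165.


1/(k(k+1)) = 1/k - 1/(k+1) (partial fractions)
Telescoping: Σ = 1 - 1/166 = 165/166

Sum = 165/166


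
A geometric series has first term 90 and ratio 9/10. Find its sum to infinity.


S∞ = a₁/(1-r) = 90/(1 - 9/10)
= 90/(1/10)
= 900

S∞ = 900


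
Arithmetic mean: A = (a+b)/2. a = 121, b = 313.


AM = (121 + 313)/2 = 434/2 = 217

AM = 217


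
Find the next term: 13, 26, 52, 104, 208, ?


Pattern: geometric (r=2)
Terms: 13, 26, 52, 104, 208
Next term = 416

Next term = 416


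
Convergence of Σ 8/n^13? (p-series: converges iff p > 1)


p-series test: Σ c/n^p converges if p > 1, diverges if p ≤ 1 (constant c > 0 doesn't affect convergence).
p = 13
13 > 1 → CONVERGES

Converges (p = 13 > 1)


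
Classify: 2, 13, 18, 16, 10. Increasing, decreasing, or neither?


Differences: 11, 5, -2, -6
Difference at position 1 is +11 (> 0) but position 3 is -2 (< 0) — sequence both rises and falls
→ NOT monotonic

Not monotonic


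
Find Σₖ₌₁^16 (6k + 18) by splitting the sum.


Σ(6k+18) = 6·Σk + 18·n
= 6·136 + 18·16
= 816 + 288 = 1104

Σ = 1104


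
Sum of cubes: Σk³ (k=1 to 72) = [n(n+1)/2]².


n(n+1)/2 = 72×73/2 = 2628
Σk³ = 2628² = 6906384

Σk³ = 6906384


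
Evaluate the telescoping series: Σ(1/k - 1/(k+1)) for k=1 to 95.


Telescoping: adjacent terms cancel.
= 1/1 - 1/96
= 1 - 1/96 = 95/96

Sum = 95/96


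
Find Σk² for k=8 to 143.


Σₖ₌8^143 k² = Σₖ₌₁^143 k² − Σₖ₌₁^7 k²
= 143·144·287/6 − 7·8·15/6
= 984984 − 140 = 984844

Σk² = 984844


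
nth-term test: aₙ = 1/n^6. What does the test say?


lim(n→∞) 1/n^6 = 0
lim aₙ = 0 → nth-term test is INCONCLUSIVE
(Need other tests; this is actually a convergent p-series with p=6 > 1)

Inconclusive (lim aₙ = 0; need another test)


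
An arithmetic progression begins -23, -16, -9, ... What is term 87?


aₙ = a₁ + (n-1)d
= -23 + (87-1)×7
= -23 + 602
= 579

a_87 = 579


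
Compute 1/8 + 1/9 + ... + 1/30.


Σₖ₌8^30 1/k = 1/8 + 1/9 + 1/10 + ... + 1/30
= 3265686320887/2329089562800
≈ 1.4021

Sum = 3265686320887/2329089562800 ≈ 1.4021


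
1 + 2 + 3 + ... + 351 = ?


n(n+1)/2 = 351×352/2 = 123552/2 = 61776

Σk = 61776


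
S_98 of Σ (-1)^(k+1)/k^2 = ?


S = 1 - 1/4 + 1/9 - 1/16 + 1/25 - 1/36 + 1/49 - 1/64 ± ...
= 0.8224
(Full series converges to +π²/12 ≈ +0.8225)

S_98 = 0.8224


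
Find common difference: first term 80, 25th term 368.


d = (aₙ - a₁)/(n-1)
= (368 - 80)/(25-1)
= 288/24 = 12

d = 12


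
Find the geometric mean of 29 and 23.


GM = √(29×23) = √667 = 25.8263

GM = 25.8263


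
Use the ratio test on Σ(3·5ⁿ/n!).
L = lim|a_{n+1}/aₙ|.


aₙ = 3·5^n/n!
a_{n+1}/aₙ = 5^(n+1)/(n+1)! × n!/5^n  (constant 3 cancels)
= 5/(n+1)
L = lim(n→∞) 5/(n+1) = 0
L < 1 → series CONVERGES

Converges (ratio test: L = 0 < 1)


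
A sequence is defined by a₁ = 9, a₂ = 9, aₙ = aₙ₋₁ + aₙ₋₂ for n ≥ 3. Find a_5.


Computing iteratively: 9, 9, 18, 27, 45
a_5 = 45

a_5 = 45


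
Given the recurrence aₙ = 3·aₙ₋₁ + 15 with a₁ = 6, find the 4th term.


Computing step by step:
a_1 = 6
a_2 = 33
a_3 = 114
a_4 = 357


a_4 = 357


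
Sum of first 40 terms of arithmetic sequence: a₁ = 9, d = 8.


aₙ = 9 + (40-1)×8 = 321
Sₙ = n(a₁+aₙ)/2 = 40×(9+321)/2
= 40×330/2 = 6600

S_40 = 6600


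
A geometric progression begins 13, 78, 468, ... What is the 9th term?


aₙ = a₁·r^(n-1)
= 13×6^8
= 13×1679616
= 21835008

a_9 = 21835008


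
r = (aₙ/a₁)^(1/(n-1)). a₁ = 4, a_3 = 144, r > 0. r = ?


r^(n-1) = aₙ/a₁
r^2 = 144/4 = 36
r = 36^(1/2)
= ±6; taking r > 0 gives r = 6

r = 6


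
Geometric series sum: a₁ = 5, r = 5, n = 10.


Sₙ = 5×(5^10 - 1)/(5 - 1)
= 5×(9765625 - 1)/4
= 5×9765624/4
= 12207030

S_10 = 12207030


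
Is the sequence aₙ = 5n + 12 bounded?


aₙ = 5n + 12 → as n→∞, aₙ→∞
No finite upper bound exists
The sequence is UNBOUNDED

Unbounded (aₙ → ∞ as n → ∞)


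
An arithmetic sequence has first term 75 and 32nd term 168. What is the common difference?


d = (aₙ - a₁)/(n-1)
= (168 - 75)/(32-1)
= 93/31 = 3

d = 3


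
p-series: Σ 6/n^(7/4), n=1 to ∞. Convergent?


p-series test: Σ c/n^p converges if p > 1, diverges if p ≤ 1 (constant c > 0 doesn't affect convergence).
p = 7/4
7/4 > 1 → CONVERGES

Converges (p = 7/4 > 1)


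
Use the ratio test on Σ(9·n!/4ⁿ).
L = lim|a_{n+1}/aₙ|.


aₙ = 9·n!/4^n
a_{n+1}/aₙ = (n+1)!/4^(n+1) × 4^n/n!  (constant 9 cancels)
= (n+1)/4
L = lim(n→∞) (n+1)/4 = ∞
L > 1 → series DIVERGES

Diverges (ratio test: L = ∞ > 1)


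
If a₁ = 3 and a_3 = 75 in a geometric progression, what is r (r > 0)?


r^(n-1) = aₙ/a₁
r^2 = 75/3 = 25
r = 25^(1/2)
= ±5; taking r > 0 gives r = 5

r = 5


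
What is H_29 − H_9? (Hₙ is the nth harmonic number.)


Σₖ₌10^29 1/k = 1/10 + 1/11 + 1/12 + ... + 1/29
= 2638126077577/2329089562800
≈ 1.1327

Sum = 2638126077577/2329089562800 ≈ 1.1327


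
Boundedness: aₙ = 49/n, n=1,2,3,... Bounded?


a₁ = 49, a₂ = 49/2, a₃ = 49/3, ...
0 < aₙ ≤ 49 for all n ≥ 1
Lower bound: 0, Upper bound: 49
The sequence IS bounded

Bounded (0 < aₙ ≤ 49)


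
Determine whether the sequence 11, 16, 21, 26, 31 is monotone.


Differences: 5, 5, 5, 5
All differences > 0 → strictly INCREASING

Monotonically increasing


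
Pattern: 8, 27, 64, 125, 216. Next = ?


Pattern: perfect cubes: n³
Terms: 8, 27, 64, 125, 216
Next term = 343

Next term = 343


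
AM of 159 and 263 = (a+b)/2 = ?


AM = (159 + 263)/2 = 422/2 = 211

AM = 211


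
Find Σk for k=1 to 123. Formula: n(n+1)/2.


n(n+1)/2 = 123×124/2 = 15252/2 = 7626

Σk = 7626


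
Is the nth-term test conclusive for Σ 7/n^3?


lim(n→∞) 7/n^3 = 0
lim aₙ = 0 → nth-term test is INCONCLUSIVE
(Need other tests; this is actually a convergent p-series with p=3 > 1)

Inconclusive (lim aₙ = 0; need another test)


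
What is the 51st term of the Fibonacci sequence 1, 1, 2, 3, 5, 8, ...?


Fibonacci sequence: 1, 1, 2, 3, 5, 8, 13, 21, 34, 55, 89, ...
F(51) = 20365011074

F(51) = 20365011074


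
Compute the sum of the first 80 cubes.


n(n+1)/2 = 80×81/2 = 3240
Σk³ = 3240² = 10497600

Σk³ = 10497600


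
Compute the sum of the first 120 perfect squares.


n = 120
n(n+1)(2n+1)/6 = 120×121×241/6
= 3499320/6 = 583220

Σk² = 583220


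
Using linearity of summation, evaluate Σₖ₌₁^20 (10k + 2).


Σ(10k+2) = 10·Σk + 2·n
= 10·210 + 2·20
= 2100 + 40 = 2140

Σ = 2140


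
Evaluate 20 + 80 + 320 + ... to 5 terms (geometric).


Sₙ = 20×(4^5 - 1)/(4 - 1)
= 20×(1024 - 1)/3
= 20×1023/3
= 6820

S_5 = 6820


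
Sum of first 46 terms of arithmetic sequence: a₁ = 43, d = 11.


aₙ = 43 + (46-1)×11 = 538
Sₙ = n(a₁+aₙ)/2 = 46×(43+538)/2
= 46×581/2 = 13363

S_46 = 13363


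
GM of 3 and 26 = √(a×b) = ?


GM = √(3×26) = √78 = 8.8318

GM = 8.8318


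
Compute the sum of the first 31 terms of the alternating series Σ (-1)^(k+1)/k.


S = 1 - 1/2 + 1/3 - 1/4 + 1/5 - 1/6 + 1/7 - 1/8 ± ...
= 0.709
(Full series converges to +ln(2) ≈ +0.6931)

S_31 = 0.709


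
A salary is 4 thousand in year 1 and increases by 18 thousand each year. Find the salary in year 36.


aₙ = a₁ + (n-1)d
= 4 + (36-1)×18
= 4 + 630
= 634

a_36 = 634


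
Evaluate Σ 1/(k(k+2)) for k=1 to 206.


1/(k(k+2)) = (1/2)·(1/k - 1/(k+2)) (partial fractions)
Telescoping: Σ = (1/2)·(1 + 1/2 - 1/207 - 1/208) = 64169/86112

Sum = 64169/86112


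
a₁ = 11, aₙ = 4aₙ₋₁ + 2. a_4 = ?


Computing step by step:
a_1 = 11
a_2 = 46
a_3 = 186
a_4 = 746


a_4 = 746


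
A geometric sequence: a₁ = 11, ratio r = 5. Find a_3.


aₙ = a₁·r^(n-1)
= 11×5^2
= 11×25
= 275

a_3 = 275


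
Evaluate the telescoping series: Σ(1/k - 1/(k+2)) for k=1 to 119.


Telescoping with gap 2: two head and two tail terms survive.
= (1 + 1/2) - (1/120 + 1/121)
= 3/2 - 1/120 - 1/121 = 21539/14520

Sum = 21539/14520


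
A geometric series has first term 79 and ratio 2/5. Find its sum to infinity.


S∞ = a₁/(1-r) = 79/(1 - 2/5)
= 79/(3/5)
= 395/3

S∞ = 395/3


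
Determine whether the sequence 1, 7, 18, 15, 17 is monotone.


Differences: 6, 11, -3, 2
Difference at position 1 is +6 (> 0) but position 3 is -3 (< 0) — sequence both rises and falls
→ NOT monotonic

Not monotonic


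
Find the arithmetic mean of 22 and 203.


AM = (22 + 203)/2 = 225/2 = 112.5

AM = 112.5


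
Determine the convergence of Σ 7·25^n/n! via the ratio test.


aₙ = 7·25^n/n!
a_{n+1}/aₙ = 25^(n+1)/(n+1)! × n!/25^n  (constant 7 cancels)
= 25/(n+1)
L = lim(n→∞) 25/(n+1) = 0
L < 1 → series CONVERGES

Converges (ratio test: L = 0 < 1)


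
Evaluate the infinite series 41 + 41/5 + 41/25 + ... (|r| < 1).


S∞ = a₁/(1-r) = 41/(1 - 1/5)
= 41/(4/5)
= 205/4

S∞ = 205/4


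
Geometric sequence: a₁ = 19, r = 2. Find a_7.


aₙ = a₁·r^(n-1)
= 19×2^6
= 19×64
= 1216

a_7 = 1216


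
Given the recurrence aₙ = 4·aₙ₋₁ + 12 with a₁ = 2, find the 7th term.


Computing step by step:
a_1 = 2
a_2 = 20
a_3 = 92
a_4 = 380
a_5 = 1532
a_6 = 6140
a_7 = 24572


a_7 = 24572


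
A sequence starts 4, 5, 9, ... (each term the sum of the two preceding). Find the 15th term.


Computing iteratively: 4, 5, 9, 14, 23, 37, 60, 97, 157, 254, 411, 665, ...
a_15 = 2817

a_15 = 2817


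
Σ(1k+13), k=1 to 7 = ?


Σ(1k+13) = 1·Σk + 13·n
= 1·28 + 13·7
= 28 + 91 = 119

Σ = 119


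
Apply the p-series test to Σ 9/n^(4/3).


p-series test: Σ c/n^p converges if p > 1, diverges if p ≤ 1 (constant c > 0 doesn't affect convergence).
p = 4/3
4/3 > 1 → CONVERGES

Converges (p = 4/3 > 1)


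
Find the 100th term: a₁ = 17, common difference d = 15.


aₙ = a₁ + (n-1)d
= 17 + (100-1)×15
= 17 + 1485
= 1502

a_100 = 1502


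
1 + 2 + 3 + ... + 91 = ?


n(n+1)/2 = 91×92/2 = 8372/2 = 4186

Σk = 4186


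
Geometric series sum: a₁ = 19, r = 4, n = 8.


Sₙ = 19×(4^8 - 1)/(4 - 1)
= 19×(65536 - 1)/3
= 19×65535/3
= 415055

S_8 = 415055


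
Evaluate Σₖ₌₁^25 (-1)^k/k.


S = -1 + 1/2 - 1/3 + 1/4 - 1/5 + 1/6 - 1/7 + 1/8 ± ...
= -0.7127
(Full series converges to -ln(2) ≈ -0.6931)

S_25 = -0.7127


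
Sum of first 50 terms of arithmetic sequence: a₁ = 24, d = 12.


aₙ = 24 + (50-1)×12 = 612
Sₙ = n(a₁+aₙ)/2 = 50×(24+612)/2
= 50×636/2 = 15900

S_50 = 15900


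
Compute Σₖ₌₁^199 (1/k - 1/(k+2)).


Telescoping with gap 2: two head and two tail terms survive.
= (1 + 1/2) - (1/200 + 1/201)
= 3/2 - 1/200 - 1/201 = 59899/40200

Sum = 59899/40200


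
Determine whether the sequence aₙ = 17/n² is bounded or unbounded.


a₁ = 17, a₂ = 17/4, a₃ = 17/9, ...
0 < aₙ ≤ 17 for all n ≥ 1
The sequence IS bounded

Bounded (0 < aₙ ≤ 17)


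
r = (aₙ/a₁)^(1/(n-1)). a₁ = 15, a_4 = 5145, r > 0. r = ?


r^(n-1) = aₙ/a₁
r^3 = 5145/15 = 343
r = 343^(1/3)
= 7

r = 7


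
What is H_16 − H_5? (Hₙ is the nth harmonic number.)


Σₖ₌6^16 1/k = 1/6 + 1/7 + 1/8 + ... + 1/16
= 158183/144144
≈ 1.0974

Sum = 158183/144144 ≈ 1.0974


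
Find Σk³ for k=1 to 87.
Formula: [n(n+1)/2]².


n(n+1)/2 = 87×88/2 = 3828
Σk³ = 3828² = 14653584

Σk³ = 14653584


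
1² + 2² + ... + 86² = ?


n = 86
n(n+1)(2n+1)/6 = 86×87×173/6
= 1294386/6 = 215731

Σk² = 215731


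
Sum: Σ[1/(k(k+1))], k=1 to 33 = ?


1/(k(k+1)) = 1/k - 1/(k+1) (partial fractions)
Telescoping: Σ = 1 - 1/34 = 33/34

Sum = 33/34


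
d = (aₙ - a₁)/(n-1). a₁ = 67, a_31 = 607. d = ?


d = (aₙ - a₁)/(n-1)
= (607 - 67)/(31-1)
= 540/30 = 18

d = 18


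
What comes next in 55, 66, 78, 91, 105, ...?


Pattern: triangular numbers: n(n+1)/2
Terms: 55, 66, 78, 91, 105
Next term = 120

Next term = 120


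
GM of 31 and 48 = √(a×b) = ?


GM = √(31×48) = √1488 = 38.5746

GM = 38.5746


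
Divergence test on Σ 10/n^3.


lim(n→∞) 10/n^3 = 0
lim aₙ = 0 → nth-term test is INCONCLUSIVE
(Need other tests; this is actually a convergent p-series with p=3 > 1)

Inconclusive (lim aₙ = 0; need another test)


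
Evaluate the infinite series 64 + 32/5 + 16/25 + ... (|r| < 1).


S∞ = a₁/(1-r) = 64/(1 - 1/10)
= 64/(9/10)
= 640/9

S∞ = 640/9


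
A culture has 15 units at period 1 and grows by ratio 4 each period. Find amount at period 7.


aₙ = a₁·r^(n-1)
= 15×4^6
= 15×4096
= 61440

a_7 = 61440


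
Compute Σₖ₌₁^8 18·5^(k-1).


Sₙ = 18×(5^8 - 1)/(5 - 1)
= 18×(390625 - 1)/4
= 18×390624/4
= 1757808

S_8 = 1757808


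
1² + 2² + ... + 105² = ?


n = 105
n(n+1)(2n+1)/6 = 105×106×211/6
= 2348430/6 = 391405

Σk² = 391405


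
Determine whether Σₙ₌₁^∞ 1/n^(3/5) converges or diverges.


p-series test: Σ c/n^p converges if p > 1, diverges if p ≤ 1 (constant c > 0 doesn't affect convergence).
p = 3/5
3/5 ≤ 1 → DIVERGES

Diverges (p = 3/5 ≤ 1)


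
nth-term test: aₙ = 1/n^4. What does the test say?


lim(n→∞) 1/n^4 = 0
lim aₙ = 0 → nth-term test is INCONCLUSIVE
(Need other tests; this is actually a convergent p-series with p=4 > 1)

Inconclusive (lim aₙ = 0; need another test)


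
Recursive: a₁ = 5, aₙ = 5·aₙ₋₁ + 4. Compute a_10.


Computing step by step:
a_1 = 5
a_2 = 29
a_3 = 149
a_4 = 749
a_5 = 3749
a_6 = 18749
a_7 = 93749
a_8 = 468749
a_9 = 2343749
a_10 = 11718749


a_10 = 11718749


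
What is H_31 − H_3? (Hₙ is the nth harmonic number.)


Σₖ₌4^31 1/k = 1/4 + 1/5 + 1/6 + ... + 1/31
= 158404333811557/72201776446800
≈ 2.1939

Sum = 158404333811557/72201776446800 ≈ 2.1939


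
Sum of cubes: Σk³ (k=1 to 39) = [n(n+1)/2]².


n(n+1)/2 = 39×40/2 = 780
Σk³ = 780² = 608400

Σk³ = 608400


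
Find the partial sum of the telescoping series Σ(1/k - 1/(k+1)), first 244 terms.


Telescoping: adjacent terms cancel.
= 1/1 - 1/245
= 1 - 1/245 = 244/245

Sum = 244/245
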